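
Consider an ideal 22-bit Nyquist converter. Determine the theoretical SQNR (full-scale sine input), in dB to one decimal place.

SNR ≈ 6.02·N + 1.76 dB = 6.02·22 + 1.76 = 134.20 dB.

134.2 dB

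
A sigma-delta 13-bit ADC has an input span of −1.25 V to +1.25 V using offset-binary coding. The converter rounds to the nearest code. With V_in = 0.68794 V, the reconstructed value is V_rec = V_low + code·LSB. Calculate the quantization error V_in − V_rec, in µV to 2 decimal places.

Step size: 2.5 V ÷ 2^13 = 305.18 µV.
(0.68794 − (−1.25))/0.000305176 = 6350.2418; round gives code 6350.
Code 6350 maps back to (−1.25) + 6350×0.000305176 V = 0.68786621 V.
Difference: 7.37891e-05 V → 73.79 µV.

73.79 µV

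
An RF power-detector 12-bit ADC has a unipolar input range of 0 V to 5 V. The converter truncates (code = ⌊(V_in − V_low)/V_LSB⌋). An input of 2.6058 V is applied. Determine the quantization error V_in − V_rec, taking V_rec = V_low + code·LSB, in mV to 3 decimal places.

LSB = 5/2^12 = 1.221 mV.
Scaled input = 2134.6714 LSBs, so code = 2134.
V_rec = 0 + 2134·0.0012207 = 2.6049805 V.
Difference: 0.000819531 V → 0.820 mV.

0.820 mV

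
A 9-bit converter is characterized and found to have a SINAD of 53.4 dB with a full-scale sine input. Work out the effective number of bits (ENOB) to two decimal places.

ENOB = (SINAD − 1.76) / 6.02 = (53.4 − 1.76)/6.02 = 8.578.

8.58 bits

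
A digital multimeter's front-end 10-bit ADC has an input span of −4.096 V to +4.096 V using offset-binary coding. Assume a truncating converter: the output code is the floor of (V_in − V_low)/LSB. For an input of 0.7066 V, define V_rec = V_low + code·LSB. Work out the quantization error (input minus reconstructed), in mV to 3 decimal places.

2.600 mV

LSB = 8.192/2^10 = 8.000 mV.
(V_in − V_low)/LSB = (0.7066 − (−4.096))/0.008 = 600.3250 → code 600 (floor).
Reconstructed: 0.704 V.
V_in − V_rec = 0.0026 V = 2.600 mV.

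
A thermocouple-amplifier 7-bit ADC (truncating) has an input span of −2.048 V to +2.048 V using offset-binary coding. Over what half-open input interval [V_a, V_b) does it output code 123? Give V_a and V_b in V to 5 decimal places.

[1.88800 V, 1.92000 V)

LSB = 4.096/2^7 = 32.000 mV.
V_a = V_low + 123·LSB = 1.888 V; V_b = V_low + 124·LSB = 1.92 V.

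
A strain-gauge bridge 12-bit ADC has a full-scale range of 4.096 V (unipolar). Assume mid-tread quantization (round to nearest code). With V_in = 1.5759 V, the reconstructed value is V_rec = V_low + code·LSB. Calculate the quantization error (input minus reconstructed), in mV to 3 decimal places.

-0.100 mV

One LSB is 4.096 V / 4096 = 1.000 mV.
Scaled input = 1575.9000 LSBs, so code = 1576.
V_rec = 0 + 1576·0.001 = 1.576 V.
V_in − V_rec = -0.0001 V = -0.100 mV.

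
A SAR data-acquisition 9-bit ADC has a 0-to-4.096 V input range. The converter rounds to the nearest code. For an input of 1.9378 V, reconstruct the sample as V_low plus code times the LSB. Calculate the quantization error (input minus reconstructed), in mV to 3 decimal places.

1.800 mV

Step size: 4.096 V ÷ 2^9 = 8.000 mV.
(V_in − V_low)/LSB = (1.9378 − 0)/0.008 = 242.2250 → code 242 (round).
V_rec = 0 + 242·0.008 = 1.936 V.
Difference: 0.0018 V → 1.800 mV.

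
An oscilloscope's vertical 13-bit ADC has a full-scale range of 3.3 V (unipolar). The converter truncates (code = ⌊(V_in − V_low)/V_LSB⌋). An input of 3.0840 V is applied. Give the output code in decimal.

LSB = 3.3 V / 8192 = 402.83 µV.
(V_in − V_low)/LSB = (3.0840 − 0) / 0.000402832 = 7655.796.
So the output code is 7655.

code 7655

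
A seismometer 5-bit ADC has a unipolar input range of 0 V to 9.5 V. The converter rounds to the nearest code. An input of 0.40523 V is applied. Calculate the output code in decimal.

Full-scale span = 9.5 V; LSB = 9.5/2^5 = 296.875 mV.
(0.40523 − 0) / 0.296875 = 1.365 LSBs.
So the output code is 1.

code 1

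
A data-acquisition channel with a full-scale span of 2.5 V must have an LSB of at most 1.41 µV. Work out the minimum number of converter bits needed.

Number of steps required ≥ 2.5 V / 1.41 µV = 1773049.65.
Need 2^N ≥ 1773049.65; 2^20 = 1048576, 2^21 = 2097152.
Minimum N = 21.

21 bits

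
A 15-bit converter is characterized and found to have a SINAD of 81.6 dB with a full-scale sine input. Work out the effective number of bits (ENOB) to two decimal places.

13.26 bits

ENOB = (SINAD − 1.76) / 6.02 = (81.6 − 1.76)/6.02 = 13.262.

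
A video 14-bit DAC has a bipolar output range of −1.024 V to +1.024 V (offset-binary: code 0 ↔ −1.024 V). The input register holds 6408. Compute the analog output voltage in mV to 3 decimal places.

-223.000 mV

LSB = 2.048 V / 2^14 = 125.00 µV.
V_out = (−1.024) + 6408 × 0.000125 V = -0.223 V.
= -223.000 mV.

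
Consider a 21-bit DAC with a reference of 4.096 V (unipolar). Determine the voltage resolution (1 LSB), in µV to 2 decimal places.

Full-scale span = 4.096 V.
LSB = 4.096 / 2^21 = 4.096 / 2097152 = 1.95313e-06 V = 1.95 µV.

1.95 µV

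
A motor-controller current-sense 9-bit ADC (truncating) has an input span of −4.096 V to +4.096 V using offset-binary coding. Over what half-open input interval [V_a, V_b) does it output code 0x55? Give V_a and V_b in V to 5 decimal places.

[-2.73600 V, -2.72000 V)

LSB = 8.192/2^9 = 16.000 mV.
Code 0x55 = 85 decimal.
V_a = V_low + 85·LSB = -2.736 V; V_b = V_low + 86·LSB = -2.72 V.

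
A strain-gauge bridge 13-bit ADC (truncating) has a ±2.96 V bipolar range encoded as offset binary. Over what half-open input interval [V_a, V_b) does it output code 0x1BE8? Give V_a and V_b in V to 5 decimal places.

LSB = 5.92/2^13 = 0.723 mV.
Code 0x1BE8 = 7144 decimal.
V_a = V_low + 7144·LSB = 2.20266 V; V_b = V_low + 7145·LSB = 2.20338 V.

[2.20266 V, 2.20338 V)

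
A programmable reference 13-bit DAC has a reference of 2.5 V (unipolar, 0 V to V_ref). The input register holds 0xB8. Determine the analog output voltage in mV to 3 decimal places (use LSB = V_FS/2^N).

LSB = 2.5 V / 2^13 = 305.18 µV.
Code 0xB8 = 184 decimal.
V_out = 0 + 184 × 0.000305176 V = 0.0561523 V.
= 56.152 mV.

56.152 mV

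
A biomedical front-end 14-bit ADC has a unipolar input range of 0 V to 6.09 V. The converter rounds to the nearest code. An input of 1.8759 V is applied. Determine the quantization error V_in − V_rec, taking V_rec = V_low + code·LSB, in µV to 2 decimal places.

-90.60 µV

One LSB is 6.09 V / 16384 = 371.70 µV.
(1.8759 − 0)/0.000371704 = 5046.7563; round gives code 5047.
Code 5047 maps back to 0 + 5047×0.000371704 V = 1.8759906 V.
V_in − V_rec = -9.06006e-05 V = -90.60 µV.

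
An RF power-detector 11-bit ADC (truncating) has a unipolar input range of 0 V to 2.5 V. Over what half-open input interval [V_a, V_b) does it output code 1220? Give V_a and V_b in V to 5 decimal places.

LSB = 2.5/2^11 = 1.221 mV.
V_a = V_low + 1220·LSB = 1.48926 V; V_b = V_low + 1221·LSB = 1.49048 V.

[1.48926 V, 1.49048 V)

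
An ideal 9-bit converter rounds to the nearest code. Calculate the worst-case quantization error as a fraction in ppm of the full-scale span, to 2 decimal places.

Rounding → worst-case error = ½ LSB = V_FS/2^10, so 1e+06/1024 = 976.562 ppm of full scale.

976.56 ppm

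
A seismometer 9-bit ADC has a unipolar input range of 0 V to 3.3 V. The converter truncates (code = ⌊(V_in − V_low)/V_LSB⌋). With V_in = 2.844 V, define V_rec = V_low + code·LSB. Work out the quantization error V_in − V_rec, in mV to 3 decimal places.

One LSB is 3.3 V / 512 = 6.445 mV.
(2.844 − 0)/0.00644531 = 441.2509; ⌊·⌋ gives code 441.
V_rec = 0 + 441·0.00644531 = 2.8423828 V.
Difference: 0.00161719 V → 1.617 mV.

1.617 mV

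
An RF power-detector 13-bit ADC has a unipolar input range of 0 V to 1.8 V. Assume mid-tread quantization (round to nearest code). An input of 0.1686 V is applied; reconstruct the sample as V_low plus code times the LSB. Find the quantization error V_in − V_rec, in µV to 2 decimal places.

69.73 µV

LSB = 1.8/2^13 = 219.73 µV.
(V_in − V_low)/LSB = (0.1686 − 0)/0.000219727 = 767.3173 → code 767 (round).
Code 767 maps back to 0 + 767×0.000219727 V = 0.16853027 V.
Difference: 6.97266e-05 V → 69.73 µV.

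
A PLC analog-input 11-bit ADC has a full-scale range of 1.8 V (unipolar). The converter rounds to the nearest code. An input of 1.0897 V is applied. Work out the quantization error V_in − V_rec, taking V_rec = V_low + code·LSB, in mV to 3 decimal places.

LSB = 1.8/2^11 = 0.879 mV.
Scaled input = 1239.8364 LSBs, so code = 1240.
Code 1240 maps back to 0 + 1240×0.000878906 V = 1.0898438 V.
Difference: -0.00014375 V → -0.144 mV.

-0.144 mV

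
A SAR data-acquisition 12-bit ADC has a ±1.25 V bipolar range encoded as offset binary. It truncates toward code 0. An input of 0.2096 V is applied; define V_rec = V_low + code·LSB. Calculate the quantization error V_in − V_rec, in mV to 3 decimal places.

0.249 mV

One LSB is 2.5 V / 4096 = 0.610 mV.
(0.2096 − (−1.25))/0.000610352 = 2391.4086; ⌊·⌋ gives code 2391.
V_rec = (−1.25) + 2391·0.000610352 = 0.20935059 V.
V_in − V_rec = 0.000249414 V = 0.249 mV.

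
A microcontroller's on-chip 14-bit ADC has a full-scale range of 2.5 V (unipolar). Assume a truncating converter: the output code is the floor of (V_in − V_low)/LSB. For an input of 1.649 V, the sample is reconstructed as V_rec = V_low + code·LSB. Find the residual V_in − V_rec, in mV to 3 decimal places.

One LSB is 2.5 V / 16384 = 152.59 µV.
(1.649 − 0)/0.000152588 = 10806.8864; ⌊·⌋ gives code 10806.
V_rec = 0 + 10806·0.000152588 = 1.6488647 V.
V_in − V_rec = 0.000135254 V = 0.135 mV.

0.135 mV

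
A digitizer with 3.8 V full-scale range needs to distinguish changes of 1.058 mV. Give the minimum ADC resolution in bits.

Number of steps required ≥ 3.8 V / 1.058 mV = 3591.68.
Need 2^N ≥ 3591.68; 2^11 = 2048, 2^12 = 4096.
Minimum N = 12.

12 bits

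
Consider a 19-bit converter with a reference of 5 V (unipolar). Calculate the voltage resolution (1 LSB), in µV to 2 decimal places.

Full-scale span = 5 V.
LSB = 5 / 2^19 = 5 / 524288 = 9.53674e-06 V = 9.54 µV.

9.54 µV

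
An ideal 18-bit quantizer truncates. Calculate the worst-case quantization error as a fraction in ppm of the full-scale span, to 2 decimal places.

3.81 ppm

Truncating → worst-case error = 1 LSB = V_FS/2^18, so 1e+06/262144 = 3.8147 ppm of full scale.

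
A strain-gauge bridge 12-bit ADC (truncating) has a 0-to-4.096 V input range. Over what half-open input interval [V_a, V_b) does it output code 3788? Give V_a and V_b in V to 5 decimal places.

[3.78800 V, 3.78900 V)

LSB = 4.096/2^12 = 1.000 mV.
V_a = V_low + 3788·LSB = 3.788 V; V_b = V_low + 3789·LSB = 3.789 V.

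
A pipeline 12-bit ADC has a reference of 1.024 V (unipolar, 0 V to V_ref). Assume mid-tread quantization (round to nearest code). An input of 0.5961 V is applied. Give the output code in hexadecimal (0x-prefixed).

With 4096 levels over 1.024 V, one step is 250.00 µV.
(V_in − V_low)/LSB = (0.5961 − 0) / 0.00025 = 2384.400.
So the output code is 2384.
In hexadecimal (0x-prefixed): 0x950.

code 0x950 (decimal 2384)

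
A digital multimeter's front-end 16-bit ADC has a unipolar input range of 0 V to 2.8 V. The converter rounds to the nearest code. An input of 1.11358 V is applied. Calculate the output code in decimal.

With 65536 levels over 2.8 V, one step is 42.72 µV.
(V_in − V_low)/LSB = (1.11358 − 0) / 4.27246e-05 = 26064.135.
Round → code 26064.

code 26064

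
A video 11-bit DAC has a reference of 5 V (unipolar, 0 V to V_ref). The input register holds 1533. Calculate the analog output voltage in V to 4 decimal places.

LSB = 5 V / 2^11 = 2.441 mV.
V_out = 0 + 1533 × 0.00244141 V = 3.74268 V.

3.7427 V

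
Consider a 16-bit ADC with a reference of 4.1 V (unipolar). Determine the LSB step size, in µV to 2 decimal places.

Full-scale span = 4.1 V.
LSB = 4.1 / 2^16 = 4.1 / 65536 = 6.2561e-05 V = 62.56 µV.

62.56 µV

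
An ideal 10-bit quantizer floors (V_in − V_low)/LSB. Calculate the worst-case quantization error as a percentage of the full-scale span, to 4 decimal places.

Truncating → worst-case error = 1 LSB = V_FS/2^10, so 100/1024 = 0.0976562 % of full scale.

0.0977 %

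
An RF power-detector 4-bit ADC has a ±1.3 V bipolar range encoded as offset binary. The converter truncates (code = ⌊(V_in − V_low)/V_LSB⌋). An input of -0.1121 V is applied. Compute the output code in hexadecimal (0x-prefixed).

code 0x7 (decimal 7)

With 16 levels over 2.6 V, one step is 162.500 mV.
(V_in − V_low)/LSB = (-0.1121 − (−1.3)) / 0.1625 = 7.310.
So the output code is 7.
In hexadecimal (0x-prefixed): 0x7.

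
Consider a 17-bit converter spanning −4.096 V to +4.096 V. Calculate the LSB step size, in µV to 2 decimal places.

62.50 µV

Full-scale span = 8.192 V.
LSB = 8.192 / 2^17 = 8.192 / 131072 = 6.25e-05 V = 62.50 µV.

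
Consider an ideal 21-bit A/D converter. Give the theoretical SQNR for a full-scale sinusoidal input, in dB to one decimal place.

128.2 dB

SNR ≈ 6.02·N + 1.76 dB = 6.02·21 + 1.76 = 128.18 dB.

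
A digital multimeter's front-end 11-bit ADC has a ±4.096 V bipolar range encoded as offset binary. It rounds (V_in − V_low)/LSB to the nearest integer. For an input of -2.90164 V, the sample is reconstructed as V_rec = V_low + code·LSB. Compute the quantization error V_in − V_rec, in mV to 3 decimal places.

One LSB is 8.192 V / 2048 = 4.000 mV.
(V_in − V_low)/LSB = (-2.90164 − (−4.096))/0.004 = 298.5900 → code 299 (round).
Code 299 maps back to (−4.096) + 299×0.004 V = -2.9 V.
V_in − V_rec = -0.00164 V = -1.640 mV.

-1.640 mV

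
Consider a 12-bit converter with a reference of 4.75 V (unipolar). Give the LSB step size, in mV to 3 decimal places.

1.160 mV

Full-scale span = 4.75 V.
LSB = 4.75 / 2^12 = 4.75 / 4096 = 0.00115967 V = 1.160 mV.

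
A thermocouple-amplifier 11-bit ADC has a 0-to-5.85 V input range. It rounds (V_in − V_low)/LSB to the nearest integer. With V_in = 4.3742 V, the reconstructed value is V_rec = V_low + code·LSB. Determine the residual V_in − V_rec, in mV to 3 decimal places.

0.982 mV

One LSB is 5.85 V / 2048 = 2.856 mV.
(V_in − V_low)/LSB = (4.3742 − 0)/0.00285645 = 1531.3439 → code 1531 (round).
Code 1531 maps back to 0 + 1531×0.00285645 V = 4.3732178 V.
Error = 4.3742 − 4.3732178 = 0.000982227 V = 0.982 mV.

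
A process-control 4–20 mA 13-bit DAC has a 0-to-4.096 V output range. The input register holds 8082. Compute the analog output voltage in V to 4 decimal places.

4.0410 V

LSB = 4.096 V / 2^13 = 0.500 mV.
V_out = 0 + 8082 × 0.0005 V = 4.041 V.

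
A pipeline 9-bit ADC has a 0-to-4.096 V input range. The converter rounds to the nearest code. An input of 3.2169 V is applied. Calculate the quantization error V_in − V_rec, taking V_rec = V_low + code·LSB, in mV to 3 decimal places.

LSB = 4.096/2^9 = 8.000 mV.
Scaled input = 402.1125 LSBs, so code = 402.
Code 402 maps back to 0 + 402×0.008 V = 3.216 V.
V_in − V_rec = 0.0009 V = 0.900 mV.

0.900 mV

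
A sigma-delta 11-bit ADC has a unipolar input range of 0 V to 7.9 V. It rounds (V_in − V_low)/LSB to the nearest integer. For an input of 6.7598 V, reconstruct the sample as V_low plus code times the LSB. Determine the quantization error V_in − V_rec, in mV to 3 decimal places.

1.597 mV

Step size: 7.9 V ÷ 2^11 = 3.857 mV.
(6.7598 − 0)/0.00385742 = 1752.4140; round gives code 1752.
Reconstructed: 6.7582031 V.
Error = 6.7598 − 6.7582031 = 0.00159687 V = 1.597 mV.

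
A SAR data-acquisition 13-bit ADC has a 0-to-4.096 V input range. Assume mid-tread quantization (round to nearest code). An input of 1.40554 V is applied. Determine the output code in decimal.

LSB = 4.096 V / 8192 = 0.500 mV.
(1.40554 − 0) / 0.0005 = 2811.080 LSBs.
Round → code 2811.

code 2811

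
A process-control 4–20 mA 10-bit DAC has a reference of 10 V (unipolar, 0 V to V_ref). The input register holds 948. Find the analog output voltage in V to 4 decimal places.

LSB = 10 V / 2^10 = 9.766 mV.
V_out = 0 + 948 × 0.00976562 V = 9.25781 V.

9.2578 V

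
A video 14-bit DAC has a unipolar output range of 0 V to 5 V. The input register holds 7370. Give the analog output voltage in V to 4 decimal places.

LSB = 5 V / 2^14 = 305.18 µV.
V_out = 0 + 7370 × 0.000305176 V = 2.24915 V.

2.2491 V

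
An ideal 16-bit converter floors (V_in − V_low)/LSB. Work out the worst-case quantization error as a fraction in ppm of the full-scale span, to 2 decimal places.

Truncating → worst-case error = 1 LSB = V_FS/2^16, so 1e+06/65536 = 15.2588 ppm of full scale.

15.26 ppm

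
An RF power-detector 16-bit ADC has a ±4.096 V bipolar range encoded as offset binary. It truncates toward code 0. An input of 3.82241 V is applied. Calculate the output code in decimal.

code 63347

Full-scale span = 8.192 V; LSB = 8.192/2^16 = 125.00 µV.
(V_in − V_low)/LSB = (3.82241 − (−4.096)) / 0.000125 = 63347.280.
Floor → code 63347.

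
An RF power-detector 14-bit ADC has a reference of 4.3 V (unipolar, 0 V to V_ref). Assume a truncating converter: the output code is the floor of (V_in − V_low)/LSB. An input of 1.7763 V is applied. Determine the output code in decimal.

code 6768

With 16384 levels over 4.3 V, one step is 262.45 µV.
(V_in − V_low)/LSB = (1.7763 − 0) / 0.000262451 = 6768.116.
So the output code is 6768.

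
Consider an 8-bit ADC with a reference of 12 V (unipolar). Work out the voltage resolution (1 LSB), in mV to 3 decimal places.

46.875 mV

Full-scale span = 12 V.
LSB = 12 / 2^8 = 12 / 256 = 0.046875 V = 46.875 mV.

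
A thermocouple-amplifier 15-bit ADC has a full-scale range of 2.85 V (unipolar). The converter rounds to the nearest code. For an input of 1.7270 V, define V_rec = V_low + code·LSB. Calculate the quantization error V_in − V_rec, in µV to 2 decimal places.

22.46 µV

One LSB is 2.85 V / 32768 = 86.98 µV.
(V_in − V_low)/LSB = (1.7270 − 0)/8.69751e-05 = 19856.2582 → code 19856 (round).
Code 19856 maps back to 0 + 19856×8.69751e-05 V = 1.7269775 V.
Error = 1.7270 − 1.7269775 = 2.24609e-05 V = 22.46 µV.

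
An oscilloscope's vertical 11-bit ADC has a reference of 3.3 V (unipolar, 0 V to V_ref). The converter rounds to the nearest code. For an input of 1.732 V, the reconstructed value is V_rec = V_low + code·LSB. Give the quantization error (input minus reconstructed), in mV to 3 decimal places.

One LSB is 3.3 V / 2048 = 1.611 mV.
(1.732 − 0)/0.00161133 = 1074.8897; round gives code 1075.
Code 1075 maps back to 0 + 1075×0.00161133 V = 1.7321777 V.
Error = 1.732 − 1.7321777 = -0.000177734 V = -0.178 mV.

-0.178 mV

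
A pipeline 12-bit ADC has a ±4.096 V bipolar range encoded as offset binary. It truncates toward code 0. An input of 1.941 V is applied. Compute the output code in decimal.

code 3018

LSB = 8.192 V / 4096 = 2.000 mV.
(V_in − V_low)/LSB = (1.941 − (−4.096)) / 0.002 = 3018.500.
Floor → code 3018.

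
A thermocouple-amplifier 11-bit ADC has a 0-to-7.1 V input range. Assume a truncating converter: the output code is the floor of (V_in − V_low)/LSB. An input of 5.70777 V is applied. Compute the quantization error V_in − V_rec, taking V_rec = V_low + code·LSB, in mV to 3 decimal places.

1.422 mV

Step size: 7.1 V ÷ 2^11 = 3.467 mV.
Scaled input = 1646.4103 LSBs, so code = 1646.
Code 1646 maps back to 0 + 1646×0.0034668 V = 5.7063477 V.
Difference: 0.00142234 V → 1.422 mV.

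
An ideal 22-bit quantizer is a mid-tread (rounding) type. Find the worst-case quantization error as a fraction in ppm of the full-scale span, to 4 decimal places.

0.1192 ppm

Rounding → worst-case error = ½ LSB = V_FS/2^23, so 1e+06/8388608 = 0.119209 ppm of full scale.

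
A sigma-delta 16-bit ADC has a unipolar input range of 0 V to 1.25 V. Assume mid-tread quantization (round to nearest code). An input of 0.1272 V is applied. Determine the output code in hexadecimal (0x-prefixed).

Full-scale span = 1.25 V; LSB = 1.25/2^16 = 19.07 µV.
(0.1272 − 0) / 1.90735e-05 = 6668.943 LSBs.
So the output code is 6669.
In hexadecimal (0x-prefixed): 0x1A0D.

code 0x1A0D (decimal 6669)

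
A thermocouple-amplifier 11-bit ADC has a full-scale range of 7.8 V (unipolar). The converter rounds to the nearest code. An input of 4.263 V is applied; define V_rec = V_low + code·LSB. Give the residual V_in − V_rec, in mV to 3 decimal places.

1.184 mV

Step size: 7.8 V ÷ 2^11 = 3.809 mV.
(4.263 − 0)/0.00380859 = 1119.3108; round gives code 1119.
Reconstructed: 4.2618164 V.
V_in − V_rec = 0.00118359 V = 1.184 mV.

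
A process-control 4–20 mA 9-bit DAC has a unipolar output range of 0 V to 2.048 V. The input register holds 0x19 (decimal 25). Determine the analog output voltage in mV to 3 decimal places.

LSB = 2.048 V / 2^9 = 4.000 mV.
Code 0x19 = 25 decimal.
V_out = 0 + 25 × 0.004 V = 0.1 V.
= 100.000 mV.

100.000 mV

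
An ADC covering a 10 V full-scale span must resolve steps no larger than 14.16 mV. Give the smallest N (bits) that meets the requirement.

Number of steps required ≥ 10 V / 14.16 mV = 706.21.
Need 2^N ≥ 706.21; 2^9 = 512, 2^10 = 1024.
Minimum N = 10.

10 bits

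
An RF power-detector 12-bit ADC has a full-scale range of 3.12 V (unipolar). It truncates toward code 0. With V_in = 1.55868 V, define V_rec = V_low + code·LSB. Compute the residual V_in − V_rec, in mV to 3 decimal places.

0.203 mV

LSB = 3.12/2^12 = 0.762 mV.
(1.55868 − 0)/0.000761719 = 2046.2671; ⌊·⌋ gives code 2046.
Reconstructed: 1.5584766 V.
Difference: 0.000203438 V → 0.203 mV.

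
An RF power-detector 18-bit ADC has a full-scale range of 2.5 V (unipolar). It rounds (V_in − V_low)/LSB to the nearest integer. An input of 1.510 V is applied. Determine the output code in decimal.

With 262144 levels over 2.5 V, one step is 9.54 µV.
(1.510 − 0) / 9.53674e-06 = 158334.976 LSBs.
Round → code 158335.

code 158335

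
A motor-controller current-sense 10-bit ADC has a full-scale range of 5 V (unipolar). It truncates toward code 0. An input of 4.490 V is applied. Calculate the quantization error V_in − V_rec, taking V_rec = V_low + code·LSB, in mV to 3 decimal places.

2.695 mV

LSB = 5/2^10 = 4.883 mV.
(4.490 − 0)/0.00488281 = 919.5520; ⌊·⌋ gives code 919.
Code 919 maps back to 0 + 919×0.00488281 V = 4.4873047 V.
Error = 4.490 − 4.4873047 = 0.00269531 V = 2.695 mV.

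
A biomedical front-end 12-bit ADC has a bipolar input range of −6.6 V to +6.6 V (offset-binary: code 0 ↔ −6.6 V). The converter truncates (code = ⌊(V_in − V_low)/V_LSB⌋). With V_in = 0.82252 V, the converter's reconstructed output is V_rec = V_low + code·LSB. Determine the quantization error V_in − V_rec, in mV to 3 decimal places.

Step size: 13.2 V ÷ 2^12 = 3.223 mV.
Scaled input = 2303.2304 LSBs, so code = 2303.
Reconstructed: 0.82177734 V.
Difference: 0.000742656 V → 0.743 mV.

0.743 mV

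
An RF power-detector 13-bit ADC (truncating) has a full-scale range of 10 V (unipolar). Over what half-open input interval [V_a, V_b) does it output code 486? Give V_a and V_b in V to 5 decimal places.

[0.59326 V, 0.59448 V)

LSB = 10/2^13 = 1.221 mV.
V_a = V_low + 486·LSB = 0.593262 V; V_b = V_low + 487·LSB = 0.594482 V.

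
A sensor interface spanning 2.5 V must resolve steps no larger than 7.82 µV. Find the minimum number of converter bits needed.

19 bits

Number of steps required ≥ 2.5 V / 7.82 µV = 319693.09.
Need 2^N ≥ 319693.09; 2^18 = 262144, 2^19 = 524288.
Minimum N = 19.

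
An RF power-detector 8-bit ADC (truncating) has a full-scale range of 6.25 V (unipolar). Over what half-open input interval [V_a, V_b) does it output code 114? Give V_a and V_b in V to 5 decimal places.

[2.78320 V, 2.80762 V)

LSB = 6.25/2^8 = 24.414 mV.
V_a = V_low + 114·LSB = 2.7832 V; V_b = V_low + 115·LSB = 2.80762 V.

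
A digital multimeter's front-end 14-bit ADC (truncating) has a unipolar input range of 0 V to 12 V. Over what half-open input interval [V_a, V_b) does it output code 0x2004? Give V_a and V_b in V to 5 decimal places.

LSB = 12/2^14 = 0.732 mV.
Code 0x2004 = 8196 decimal.
V_a = V_low + 8196·LSB = 6.00293 V; V_b = V_low + 8197·LSB = 6.00366 V.

[6.00293 V, 6.00366 V)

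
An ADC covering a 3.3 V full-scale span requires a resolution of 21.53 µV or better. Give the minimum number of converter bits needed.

Number of steps required ≥ 3.3 V / 21.53 µV = 153274.50.
Need 2^N ≥ 153274.50; 2^17 = 131072, 2^18 = 262144.
Minimum N = 18.

18 bits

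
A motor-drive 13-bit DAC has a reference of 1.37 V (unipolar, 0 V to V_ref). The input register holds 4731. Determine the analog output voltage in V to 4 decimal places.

0.7912 V

LSB = 1.37 V / 2^13 = 167.24 µV.
V_out = 0 + 4731 × 0.000167236 V = 0.791195 V.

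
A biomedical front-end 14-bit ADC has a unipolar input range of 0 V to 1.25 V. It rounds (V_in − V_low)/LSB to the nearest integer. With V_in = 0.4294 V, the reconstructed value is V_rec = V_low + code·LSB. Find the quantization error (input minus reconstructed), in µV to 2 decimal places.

One LSB is 1.25 V / 16384 = 76.29 µV.
Scaled input = 5628.2317 LSBs, so code = 5628.
Code 5628 maps back to 0 + 5628×7.62939e-05 V = 0.42938232 V.
Difference: 1.76758e-05 V → 17.68 µV.

17.68 µV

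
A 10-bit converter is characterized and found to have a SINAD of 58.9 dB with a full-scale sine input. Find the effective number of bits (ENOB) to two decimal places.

9.49 bits

ENOB = (SINAD − 1.76) / 6.02 = (58.9 − 1.76)/6.02 = 9.492.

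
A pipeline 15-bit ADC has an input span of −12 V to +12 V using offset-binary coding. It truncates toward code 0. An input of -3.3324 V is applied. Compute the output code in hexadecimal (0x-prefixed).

LSB = 24 V / 32768 = 0.732 mV.
(V_in − V_low)/LSB = (-3.3324 − (−12)) / 0.000732422 = 11834.163.
Floor → code 11834.
In hexadecimal (0x-prefixed): 0x2E3A.

code 0x2E3A (decimal 11834)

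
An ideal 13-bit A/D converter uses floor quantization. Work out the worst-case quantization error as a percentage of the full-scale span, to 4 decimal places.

Truncating → worst-case error = 1 LSB = V_FS/2^13, so 100/8192 = 0.012207 % of full scale.

0.0122 %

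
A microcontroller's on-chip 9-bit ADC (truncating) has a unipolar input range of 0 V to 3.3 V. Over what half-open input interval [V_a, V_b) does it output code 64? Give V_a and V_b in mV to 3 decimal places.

[412.500 mV, 418.945 mV)

LSB = 3.3/2^9 = 6.445 mV.
V_a = V_low + 64·LSB = 0.4125 V; V_b = V_low + 65·LSB = 0.418945 V.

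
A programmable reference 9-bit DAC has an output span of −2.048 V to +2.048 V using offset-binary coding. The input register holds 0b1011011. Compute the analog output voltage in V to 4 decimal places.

LSB = 4.096 V / 2^9 = 8.000 mV.
Code 0b1011011 = 91 decimal.
V_out = (−2.048) + 91 × 0.008 V = -1.32 V.

-1.3200 V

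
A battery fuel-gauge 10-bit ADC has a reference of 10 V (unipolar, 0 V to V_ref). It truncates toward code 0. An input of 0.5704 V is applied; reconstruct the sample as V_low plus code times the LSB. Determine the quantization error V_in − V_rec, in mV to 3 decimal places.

3.994 mV

Step size: 10 V ÷ 2^10 = 9.766 mV.
(V_in − V_low)/LSB = (0.5704 − 0)/0.00976562 = 58.4090 → code 58 (floor).
V_rec = 0 + 58·0.00976562 = 0.56640625 V.
V_in − V_rec = 0.00399375 V = 3.994 mV.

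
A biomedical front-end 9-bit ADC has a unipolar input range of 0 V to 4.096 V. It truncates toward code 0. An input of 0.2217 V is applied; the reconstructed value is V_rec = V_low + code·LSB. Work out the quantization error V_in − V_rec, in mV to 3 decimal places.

LSB = 4.096/2^9 = 8.000 mV.
Scaled input = 27.7125 LSBs, so code = 27.
V_rec = 0 + 27·0.008 = 0.216 V.
V_in − V_rec = 0.0057 V = 5.700 mV.

5.700 mV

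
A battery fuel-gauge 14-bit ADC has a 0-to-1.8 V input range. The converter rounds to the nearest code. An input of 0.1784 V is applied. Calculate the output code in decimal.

code 1624

LSB = 1.8 V / 16384 = 109.86 µV.
(0.1784 − 0) / 0.000109863 = 1623.836 LSBs.
round(1623.836) = 1624.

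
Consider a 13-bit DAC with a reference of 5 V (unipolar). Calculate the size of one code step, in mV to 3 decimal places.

0.610 mV

Full-scale span = 5 V.
LSB = 5 / 2^13 = 5 / 8192 = 0.000610352 V = 0.610 mV.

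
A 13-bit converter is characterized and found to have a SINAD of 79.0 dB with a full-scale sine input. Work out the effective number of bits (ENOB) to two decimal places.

12.83 bits

ENOB = (SINAD − 1.76) / 6.02 = (79.0 − 1.76)/6.02 = 12.831.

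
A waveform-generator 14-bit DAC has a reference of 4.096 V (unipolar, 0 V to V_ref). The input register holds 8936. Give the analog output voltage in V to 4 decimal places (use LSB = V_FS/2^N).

2.2340 V

LSB = 4.096 V / 2^14 = 250.00 µV.
V_out = 0 + 8936 × 0.00025 V = 2.234 V.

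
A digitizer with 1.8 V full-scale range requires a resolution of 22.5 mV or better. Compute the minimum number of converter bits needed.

Number of steps required ≥ 1.8 V / 22.5 mV = 80.00.
Need 2^N ≥ 80.00; 2^6 = 64, 2^7 = 128.
Minimum N = 7.

7 bits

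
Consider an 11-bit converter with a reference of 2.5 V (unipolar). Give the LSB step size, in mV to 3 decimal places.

Full-scale span = 2.5 V.
LSB = 2.5 / 2^11 = 2.5 / 2048 = 0.0012207 V = 1.221 mV.

1.221 mV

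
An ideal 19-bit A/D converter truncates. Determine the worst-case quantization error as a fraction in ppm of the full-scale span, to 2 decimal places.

1.91 ppm

Truncating → worst-case error = 1 LSB = V_FS/2^19, so 1e+06/524288 = 1.90735 ppm of full scale.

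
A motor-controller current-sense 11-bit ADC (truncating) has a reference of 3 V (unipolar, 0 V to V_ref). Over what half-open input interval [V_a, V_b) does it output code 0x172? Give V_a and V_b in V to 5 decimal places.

[0.54199 V, 0.54346 V)

LSB = 3/2^11 = 1.465 mV.
Code 0x172 = 370 decimal.
V_a = V_low + 370·LSB = 0.541992 V; V_b = V_low + 371·LSB = 0.543457 V.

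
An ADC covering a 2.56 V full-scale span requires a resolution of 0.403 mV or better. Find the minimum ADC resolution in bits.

13 bits

Number of steps required ≥ 2.56 V / 0.403 mV = 6352.36.
Need 2^N ≥ 6352.36; 2^12 = 4096, 2^13 = 8192.
Minimum N = 13.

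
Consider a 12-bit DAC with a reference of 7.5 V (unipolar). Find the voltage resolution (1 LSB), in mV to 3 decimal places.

Full-scale span = 7.5 V.
LSB = 7.5 / 2^12 = 7.5 / 4096 = 0.00183105 V = 1.831 mV.

1.831 mV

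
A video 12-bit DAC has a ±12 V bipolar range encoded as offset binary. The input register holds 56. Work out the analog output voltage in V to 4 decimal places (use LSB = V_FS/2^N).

-11.6719 V

LSB = 24 V / 2^12 = 5.859 mV.
V_out = (−12) + 56 × 0.00585938 V = -11.6719 V.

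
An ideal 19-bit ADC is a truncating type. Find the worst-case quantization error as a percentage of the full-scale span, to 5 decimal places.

0.00019 %

Truncating → worst-case error = 1 LSB = V_FS/2^19, so 100/524288 = 0.000190735 % of full scale.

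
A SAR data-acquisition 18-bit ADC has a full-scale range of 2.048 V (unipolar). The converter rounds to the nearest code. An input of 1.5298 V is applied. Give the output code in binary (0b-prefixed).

code 0b101111110011100110 (decimal 195814)

LSB = 2.048 V / 262144 = 7.81 µV.
(V_in − V_low)/LSB = (1.5298 − 0) / 7.8125e-06 = 195814.400.
Round → code 195814.
In binary (0b-prefixed): 0b101111110011100110.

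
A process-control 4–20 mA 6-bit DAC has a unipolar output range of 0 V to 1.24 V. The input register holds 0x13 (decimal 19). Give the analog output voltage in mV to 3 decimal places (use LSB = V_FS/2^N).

368.125 mV

LSB = 1.24 V / 2^6 = 19.375 mV.
Code 0x13 = 19 decimal.
V_out = 0 + 19 × 0.019375 V = 0.368125 V.
= 368.125 mV.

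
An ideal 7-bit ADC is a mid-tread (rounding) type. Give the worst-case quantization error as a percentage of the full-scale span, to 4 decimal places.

0.3906 %

Rounding → worst-case error = ½ LSB = V_FS/2^8, so 100/256 = 0.390625 % of full scale.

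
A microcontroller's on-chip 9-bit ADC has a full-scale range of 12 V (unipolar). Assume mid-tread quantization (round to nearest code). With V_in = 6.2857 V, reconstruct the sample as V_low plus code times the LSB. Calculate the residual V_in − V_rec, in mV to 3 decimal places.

4.450 mV

One LSB is 12 V / 512 = 23.438 mV.
(6.2857 − 0)/0.0234375 = 268.1899; round gives code 268.
Code 268 maps back to 0 + 268×0.0234375 V = 6.28125 V.
Error = 6.2857 − 6.28125 = 0.00445 V = 4.450 mV.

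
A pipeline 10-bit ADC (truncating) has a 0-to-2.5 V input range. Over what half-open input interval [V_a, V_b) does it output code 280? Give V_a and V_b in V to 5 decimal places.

LSB = 2.5/2^10 = 2.441 mV.
V_a = V_low + 280·LSB = 0.683594 V; V_b = V_low + 281·LSB = 0.686035 V.

[0.68359 V, 0.68604 V)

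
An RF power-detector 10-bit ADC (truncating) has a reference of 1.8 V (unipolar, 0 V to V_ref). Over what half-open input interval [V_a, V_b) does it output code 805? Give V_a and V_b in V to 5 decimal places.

[1.41504 V, 1.41680 V)

LSB = 1.8/2^10 = 1.758 mV.
V_a = V_low + 805·LSB = 1.41504 V; V_b = V_low + 806·LSB = 1.4168 V.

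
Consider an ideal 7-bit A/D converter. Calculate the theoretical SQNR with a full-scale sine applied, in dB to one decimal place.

43.9 dB

SNR ≈ 6.02·N + 1.76 dB = 6.02·7 + 1.76 = 43.90 dB.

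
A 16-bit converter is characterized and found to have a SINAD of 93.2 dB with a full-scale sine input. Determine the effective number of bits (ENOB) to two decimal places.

ENOB = (SINAD − 1.76) / 6.02 = (93.2 − 1.76)/6.02 = 15.189.

15.19 bits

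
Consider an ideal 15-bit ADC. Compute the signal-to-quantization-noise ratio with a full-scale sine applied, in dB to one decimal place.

SNR ≈ 6.02·N + 1.76 dB = 6.02·15 + 1.76 = 92.06 dB.

92.1 dB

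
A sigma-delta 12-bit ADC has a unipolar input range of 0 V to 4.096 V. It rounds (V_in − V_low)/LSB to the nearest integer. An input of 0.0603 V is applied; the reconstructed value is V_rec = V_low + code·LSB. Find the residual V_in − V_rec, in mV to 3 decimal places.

LSB = 4.096/2^12 = 1.000 mV.
(0.0603 − 0)/0.001 = 60.3000; round gives code 60.
V_rec = 0 + 60·0.001 = 0.06 V.
V_in − V_rec = 0.0003 V = 0.300 mV.

0.300 mV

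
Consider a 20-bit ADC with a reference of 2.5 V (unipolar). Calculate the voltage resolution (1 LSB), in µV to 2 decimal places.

Full-scale span = 2.5 V.
LSB = 2.5 / 2^20 = 2.5 / 1048576 = 2.38419e-06 V = 2.38 µV.

2.38 µV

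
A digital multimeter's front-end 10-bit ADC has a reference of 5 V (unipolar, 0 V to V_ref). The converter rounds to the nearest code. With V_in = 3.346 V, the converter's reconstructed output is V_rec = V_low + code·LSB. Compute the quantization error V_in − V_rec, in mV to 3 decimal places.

One LSB is 5 V / 1024 = 4.883 mV.
(V_in − V_low)/LSB = (3.346 − 0)/0.00488281 = 685.2608 → code 685 (round).
Reconstructed: 3.3447266 V.
V_in − V_rec = 0.00127344 V = 1.273 mV.

1.273 mV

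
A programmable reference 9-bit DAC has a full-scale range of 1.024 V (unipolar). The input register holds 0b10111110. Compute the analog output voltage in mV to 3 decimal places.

LSB = 1.024 V / 2^9 = 2.000 mV.
Code 0b10111110 = 190 decimal.
V_out = 0 + 190 × 0.002 V = 0.38 V.
= 380.000 mV.

380.000 mV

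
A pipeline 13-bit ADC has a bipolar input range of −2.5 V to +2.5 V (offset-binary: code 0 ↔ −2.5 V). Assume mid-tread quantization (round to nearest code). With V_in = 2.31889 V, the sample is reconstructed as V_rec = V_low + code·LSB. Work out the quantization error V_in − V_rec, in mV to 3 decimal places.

One LSB is 5 V / 8192 = 0.610 mV.
Scaled input = 7895.2694 LSBs, so code = 7895.
Code 7895 maps back to (−2.5) + 7895×0.000610352 V = 2.3187256 V.
V_in − V_rec = 0.000164414 V = 0.164 mV.

0.164 mV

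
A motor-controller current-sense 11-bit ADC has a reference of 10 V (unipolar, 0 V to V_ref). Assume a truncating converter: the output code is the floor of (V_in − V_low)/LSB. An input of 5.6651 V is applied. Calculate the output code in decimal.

With 2048 levels over 10 V, one step is 4.883 mV.
Input sits at 1160.212 steps above V_low.
⌊·⌋(1160.212) = 1160.

code 1160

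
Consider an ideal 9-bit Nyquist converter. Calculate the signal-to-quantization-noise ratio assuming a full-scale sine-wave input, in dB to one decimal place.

55.9 dB

SNR ≈ 6.02·N + 1.76 dB = 6.02·9 + 1.76 = 55.94 dB.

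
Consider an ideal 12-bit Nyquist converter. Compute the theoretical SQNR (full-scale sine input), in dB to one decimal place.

SNR ≈ 6.02·N + 1.76 dB = 6.02·12 + 1.76 = 74.00 dB.

74.0 dB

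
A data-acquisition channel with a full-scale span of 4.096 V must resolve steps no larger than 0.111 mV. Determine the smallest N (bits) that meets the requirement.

Number of steps required ≥ 4.096 V / 0.111 mV = 36900.90.
Need 2^N ≥ 36900.90; 2^15 = 32768, 2^16 = 65536.
Minimum N = 16.

16 bits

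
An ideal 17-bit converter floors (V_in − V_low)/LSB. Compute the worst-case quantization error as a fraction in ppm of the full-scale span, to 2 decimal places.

Truncating → worst-case error = 1 LSB = V_FS/2^17, so 1e+06/131072 = 7.62939 ppm of full scale.

7.63 ppm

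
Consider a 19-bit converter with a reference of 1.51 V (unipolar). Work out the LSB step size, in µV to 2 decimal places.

2.88 µV

Full-scale span = 1.51 V.
LSB = 1.51 / 2^19 = 1.51 / 524288 = 2.8801e-06 V = 2.88 µV.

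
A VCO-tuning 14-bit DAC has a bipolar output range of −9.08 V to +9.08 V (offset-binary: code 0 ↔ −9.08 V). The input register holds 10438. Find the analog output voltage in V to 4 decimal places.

2.4895 V

LSB = 18.16 V / 2^14 = 1.108 mV.
V_out = (−9.08) + 10438 × 0.0011084 V = 2.48946 V.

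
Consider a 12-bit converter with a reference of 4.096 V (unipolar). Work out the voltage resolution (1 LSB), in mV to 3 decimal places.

Full-scale span = 4.096 V.
LSB = 4.096 / 2^12 = 4.096 / 4096 = 0.001 V = 1.000 mV.

1.000 mV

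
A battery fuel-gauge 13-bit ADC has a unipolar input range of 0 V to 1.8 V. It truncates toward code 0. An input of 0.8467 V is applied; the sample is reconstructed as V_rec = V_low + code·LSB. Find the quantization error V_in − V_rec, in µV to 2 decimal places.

LSB = 1.8/2^13 = 219.73 µV.
(V_in − V_low)/LSB = (0.8467 − 0)/0.000219727 = 3853.4258 → code 3853 (floor).
Reconstructed: 0.84660645 V.
Difference: 9.35547e-05 V → 93.55 µV.

93.55 µV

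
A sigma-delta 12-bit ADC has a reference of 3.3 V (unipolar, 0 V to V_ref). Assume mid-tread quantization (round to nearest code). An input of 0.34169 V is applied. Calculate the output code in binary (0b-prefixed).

code 0b110101000 (decimal 424)

Full-scale span = 3.3 V; LSB = 3.3/2^12 = 0.806 mV.
Input sits at 424.110 steps above V_low.
So the output code is 424.
In binary (0b-prefixed): 0b110101000.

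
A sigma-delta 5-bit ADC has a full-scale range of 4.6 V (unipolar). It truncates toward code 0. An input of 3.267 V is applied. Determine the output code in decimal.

LSB = 4.6 V / 32 = 143.750 mV.
(3.267 − 0) / 0.14375 = 22.727 LSBs.
⌊·⌋(22.727) = 22.

code 22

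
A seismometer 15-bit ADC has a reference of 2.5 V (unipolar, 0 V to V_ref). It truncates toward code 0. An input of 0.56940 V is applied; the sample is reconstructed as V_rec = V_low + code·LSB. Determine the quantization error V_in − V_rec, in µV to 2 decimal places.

18.29 µV

Step size: 2.5 V ÷ 2^15 = 76.29 µV.
(0.56940 − 0)/7.62939e-05 = 7463.2397; ⌊·⌋ gives code 7463.
Code 7463 maps back to 0 + 7463×7.62939e-05 V = 0.56938171 V.
Difference: 1.82861e-05 V → 18.29 µV.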